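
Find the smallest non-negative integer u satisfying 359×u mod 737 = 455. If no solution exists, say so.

gcd(359, 737) = 1, so a unique solution mod 737 exists.
359⁻¹ ≡ 349 (mod 737).
u ≡ 349×455 ≡ 340 (mod 737).

340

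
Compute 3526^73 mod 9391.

By square-and-multiply:
73 in binary is 1001001, i.e. 73 = 64 + 8 + 1.
3526^1 ≡ 3526 (mod 9391)
3526^2 ≡ 3526^2 = 12432676 ≡ 8383 (mod 9391)
3526^4 ≡ 8383^2 = 70274689 ≡ 1836 (mod 9391)
3526^8 ≡ 1836^2 = 3370896 ≡ 8918 (mod 9391)
3526^16 ≡ 8918^2 = 79530724 ≡ 7736 (mod 9391)
3526^32 ≡ 7736^2 = 59845696 ≡ 6244 (mod 9391)
3526^64 ≡ 6244^2 = 38987536 ≡ 5495 (mod 9391)
3526^73 = 3526^64 * 3526^8 * 3526^1 ≡ 5495 * 8918 * 3526 (mod 9391).
Accumulate the product:
5495 * 8918 = 49004410 ≡ 2172
2172 * 3526 = 7658472 ≡ 4807

4807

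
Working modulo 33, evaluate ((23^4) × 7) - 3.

(23)^4 ≡ 1 (mod 33)
1 × 7 = 7
7 - 3 = 4

4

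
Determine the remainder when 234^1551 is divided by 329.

234^1 ≡ 234 (mod 329)
234^2 ≡ 234^2 = 54756 ≡ 142 (mod 329)
234^4 ≡ 142^2 = 20164 ≡ 95 (mod 329)
234^8 ≡ 95^2 = 9025 ≡ 142 (mod 329)
234^16 ≡ 142^2 = 20164 ≡ 95 (mod 329)
234^32 ≡ 95^2 = 9025 ≡ 142 (mod 329)
234^64 ≡ 142^2 = 20164 ≡ 95 (mod 329)
234^128 ≡ 95^2 = 9025 ≡ 142 (mod 329)
234^256 ≡ 142^2 = 20164 ≡ 95 (mod 329)
234^512 ≡ 95^2 = 9025 ≡ 142 (mod 329)
234^1024 ≡ 142^2 = 20164 ≡ 95 (mod 329)
234^1551 = 234^1024 × 234^512 × 234^8 × 234^4 × 234^2 × 234^1 ≡ 95 × 142 × 142 × 95 × 142 × 234 (mod 329).
Accumulate the product:
95 × 142 = 13490 ≡ 1
1 × 142 = 142
142 × 95 = 13490 ≡ 1
1 × 142 = 142
142 × 234 = 33228 ≡ 328

328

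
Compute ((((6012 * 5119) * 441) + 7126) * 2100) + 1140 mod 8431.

1109

6012 * 5119 = 30775428 ≡ 2278 (mod 8431)
2278 * 441 = 1004598 ≡ 1309 (mod 8431)
1309 + 7126 = 8435 ≡ 4 (mod 8431)
4 * 2100 = 8400
8400 + 1140 = 9540 ≡ 1109 (mod 8431)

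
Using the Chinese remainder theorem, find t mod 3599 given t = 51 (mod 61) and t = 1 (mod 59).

61⁻¹ mod 59: 61·30 ≡ 1 (mod 59), so 61⁻¹ ≡ 30.
t = 51 + 61·((1 − 51)·30 mod 59) = 51 + 61·34 = 2125.

2125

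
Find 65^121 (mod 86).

121 in binary is 1111001, i.e. 121 = 64 + 32 + 16 + 8 + 1.
65^1 ≡ 65 (mod 86)
65^2 ≡ 65^2 = 4225 ≡ 11 (mod 86)
65^4 ≡ 11^2 = 121 ≡ 35 (mod 86)
65^8 ≡ 35^2 = 1225 ≡ 21 (mod 86)
65^16 ≡ 21^2 = 441 ≡ 11 (mod 86)
65^32 ≡ 11^2 = 121 ≡ 35 (mod 86)
65^64 ≡ 35^2 = 1225 ≡ 21 (mod 86)
65^121 = 65^64 · 65^32 · 65^16 · 65^8 · 65^1 ≡ 21 · 35 · 11 · 21 · 65 (mod 86).
Accumulate the product:
21 · 35 = 735 ≡ 47
47 · 11 = 517 ≡ 1
1 · 21 = 21
21 · 65 = 1365 ≡ 75

75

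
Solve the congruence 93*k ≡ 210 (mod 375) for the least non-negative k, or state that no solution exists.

gcd(93, 375) = 3, and 3 | 210, so solutions exist.
Divide through by 3: 31*k mod 125 = 70.
31⁻¹ ≡ 121 (mod 125).
k ≡ 121*70 ≡ 95 (mod 125).
The smallest non-negative solution is k = 95.

95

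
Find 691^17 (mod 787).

17 in binary is 10001, i.e. 17 = 16 + 1.
691^1 ≡ 691 (mod 787)
691^2 ≡ 691^2 = 477481 ≡ 559 (mod 787)
691^4 ≡ 559^2 = 312481 ≡ 42 (mod 787)
691^8 ≡ 42^2 = 1764 ≡ 190 (mod 787)
691^16 ≡ 190^2 = 36100 ≡ 685 (mod 787)
691^17 = 691^16 * 691^1 ≡ 685 * 691 (mod 787).
685 * 691 = 473335 ≡ 348 (mod 787).

348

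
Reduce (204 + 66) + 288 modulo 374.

204 + 66 = 270
270 + 288 = 558 ≡ 184 (mod 374)

184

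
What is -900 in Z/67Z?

38

-900 = -14*67 + 38, so -900 ≡ 38 (mod 67).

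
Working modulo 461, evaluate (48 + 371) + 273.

48 + 371 = 419
419 + 273 = 692 ≡ 231 (mod 461)

231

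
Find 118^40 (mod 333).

181

Using repeated squaring:
118^1 ≡ 118 (mod 333)
118^2 ≡ 118^2 = 13924 ≡ 271 (mod 333)
118^4 ≡ 271^2 = 73441 ≡ 181 (mod 333)
118^8 ≡ 181^2 = 32761 ≡ 127 (mod 333)
118^16 ≡ 127^2 = 16129 ≡ 145 (mod 333)
118^32 ≡ 145^2 = 21025 ≡ 46 (mod 333)
118^40 = 118^32 * 118^8 ≡ 46 * 127 (mod 333).
46 * 127 = 5842 ≡ 181 (mod 333).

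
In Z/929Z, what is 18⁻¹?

671

Apply the Euclidean algorithm and back-substitute:
929 = 51·18 + 11
18 = 1·11 + 7
11 = 1·7 + 4
7 = 1·4 + 3
4 = 1·3 + 1
3 = 3·1 + 0
gcd(18, 929) = 1, so the inverse exists.
Back-substitute for 1:
1 = 1·4 − 1·3
  = −1·7 + 2·4
  = 2·11 − 3·7
  = −3·18 + 5·11
  = 5·929 − 258·18
So 18⁻¹ ≡ −258 ≡ 671 (mod 929).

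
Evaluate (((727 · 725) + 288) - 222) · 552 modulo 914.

727 · 725 = 527075 ≡ 611 (mod 914)
611 + 288 = 899
899 - 222 = 677
677 · 552 = 373704 ≡ 792 (mod 914)

792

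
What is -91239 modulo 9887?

-91239 = -10*9887 + 7631, so -91239 ≡ 7631 (mod 9887).

7631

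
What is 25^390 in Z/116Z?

By square-and-multiply:
25^1 ≡ 25 (mod 116)
25^2 ≡ 25^2 = 625 ≡ 45 (mod 116)
25^4 ≡ 45^2 = 2025 ≡ 53 (mod 116)
25^8 ≡ 53^2 = 2809 ≡ 25 (mod 116)
25^16 ≡ 25^2 = 625 ≡ 45 (mod 116)
25^32 ≡ 45^2 = 2025 ≡ 53 (mod 116)
25^64 ≡ 53^2 = 2809 ≡ 25 (mod 116)
25^128 ≡ 25^2 = 625 ≡ 45 (mod 116)
25^256 ≡ 45^2 = 2025 ≡ 53 (mod 116)
25^390 = 25^256 · 25^128 · 25^4 · 25^2 ≡ 53 · 45 · 53 · 45 (mod 116).
Accumulate the product:
53 · 45 = 2385 ≡ 65
65 · 53 = 3445 ≡ 81
81 · 45 = 3645 ≡ 49

49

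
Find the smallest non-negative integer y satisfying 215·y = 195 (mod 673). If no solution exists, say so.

gcd(215, 673) = 1, so a unique solution mod 673 exists.
215⁻¹ ≡ 72 (mod 673).
y ≡ 72·195 ≡ 580 (mod 673).

580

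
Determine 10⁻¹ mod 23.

7

Run the extended Euclidean algorithm:
23 = 2×10 + 3
10 = 3×3 + 1
3 = 3×1 + 0
gcd(10, 23) = 1, so the inverse exists.
Bézout: 1 = −3×23 + 7×10.
So 10⁻¹ ≡ 7 (mod 23).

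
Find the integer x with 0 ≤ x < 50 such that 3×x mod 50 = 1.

17

Run the extended Euclidean algorithm:
50 = 16×3 + 2
3 = 1×2 + 1
2 = 2×1 + 0
gcd(3, 50) = 1, so the inverse exists.
Back-substitute for 1:
1 = 1×3 − 1×2
  = −1×50 + 17×3
So 3⁻¹ ≡ 17 (mod 50).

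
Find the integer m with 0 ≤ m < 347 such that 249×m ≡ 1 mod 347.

Run the extended Euclidean algorithm:
347 = 1×249 + 98
249 = 2×98 + 53
98 = 1×53 + 45
53 = 1×45 + 8
45 = 5×8 + 5
8 = 1×5 + 3
5 = 1×3 + 2
3 = 1×2 + 1
2 = 2×1 + 0
gcd(249, 347) = 1, so the inverse exists.
Bézout: 1 = −94×347 + 131×249.
So 249⁻¹ ≡ 131 (mod 347).

131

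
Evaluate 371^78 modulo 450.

361

371^1 ≡ 371 (mod 450)
371^2 ≡ 371^2 = 137641 ≡ 391 (mod 450)
371^4 ≡ 391^2 = 152881 ≡ 331 (mod 450)
371^8 ≡ 331^2 = 109561 ≡ 211 (mod 450)
371^16 ≡ 211^2 = 44521 ≡ 421 (mod 450)
371^32 ≡ 421^2 = 177241 ≡ 391 (mod 450)
371^64 ≡ 391^2 = 152881 ≡ 331 (mod 450)
371^78 = 371^64 * 371^8 * 371^4 * 371^2 ≡ 331 * 211 * 331 * 391 (mod 450).
Accumulate the product:
331 * 211 = 69841 ≡ 91
91 * 331 = 30121 ≡ 421
421 * 391 = 164611 ≡ 361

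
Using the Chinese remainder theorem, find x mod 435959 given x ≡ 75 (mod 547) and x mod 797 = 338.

547⁻¹ mod 797: 547*424 ≡ 1 (mod 797), so 547⁻¹ ≡ 424.
x = 75 + 547*((338 − 75)*424 mod 797) = 75 + 547*729 = 398838.
Check: 398838 mod 547 = 75, 398838 mod 797 = 338. ✓

398838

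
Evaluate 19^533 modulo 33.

28

Using repeated squaring:
19^1 ≡ 19 (mod 33)
19^2 ≡ 19^2 = 361 ≡ 31 (mod 33)
19^4 ≡ 31^2 = 961 ≡ 4 (mod 33)
19^8 ≡ 4^2 = 16 (mod 33)
19^16 ≡ 16^2 = 256 ≡ 25 (mod 33)
19^32 ≡ 25^2 = 625 ≡ 31 (mod 33)
19^64 ≡ 31^2 = 961 ≡ 4 (mod 33)
19^128 ≡ 4^2 = 16 (mod 33)
19^256 ≡ 16^2 = 256 ≡ 25 (mod 33)
19^512 ≡ 25^2 = 625 ≡ 31 (mod 33)
19^533 = 19^512 · 19^16 · 19^4 · 19^1 ≡ 31 · 25 · 4 · 19 (mod 33).
Accumulate the product:
31 · 25 = 775 ≡ 16
16 · 4 = 64 ≡ 31
31 · 19 = 589 ≡ 28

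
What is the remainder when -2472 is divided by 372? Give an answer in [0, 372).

132

-2472 = -7×372 + 132, so -2472 ≡ 132 (mod 372).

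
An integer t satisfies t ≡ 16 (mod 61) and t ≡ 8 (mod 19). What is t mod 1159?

61⁻¹ mod 19: 61·5 ≡ 1 (mod 19), so 61⁻¹ ≡ 5.
t = 16 + 61·((8 − 16)·5 mod 19) = 16 + 61·17 = 1053.
Check: 1053 mod 61 = 16, 1053 mod 19 = 8. ✓

1053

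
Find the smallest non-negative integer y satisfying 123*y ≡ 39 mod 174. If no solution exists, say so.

gcd(123, 174) = 3, and 3 | 39, so solutions exist.
Divide through by 3: 41*y ≡ 13 mod 58.
41⁻¹ ≡ 17 (mod 58).
y ≡ 17*13 ≡ 47 (mod 58).
The smallest non-negative solution is y = 47.

47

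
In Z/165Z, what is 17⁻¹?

Run the extended Euclidean algorithm:
165 = 9·17 + 12
17 = 1·12 + 5
12 = 2·5 + 2
5 = 2·2 + 1
2 = 2·1 + 0
gcd(17, 165) = 1, so the inverse exists.
Bézout: 1 = −7·165 + 68·17.
So 17⁻¹ ≡ 68 (mod 165).

68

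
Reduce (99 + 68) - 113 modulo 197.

54

99 + 68 = 167
167 - 113 = 54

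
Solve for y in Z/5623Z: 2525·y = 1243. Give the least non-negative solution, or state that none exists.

gcd(2525, 5623) = 1, so a unique solution mod 5623 exists.
2525⁻¹ ≡ 3258 (mod 5623).
y ≡ 3258·1243 ≡ 1134 (mod 5623).

1134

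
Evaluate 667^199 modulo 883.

448

Compute successive squares:
199 in binary is 11000111, i.e. 199 = 128 + 64 + 4 + 2 + 1.
667^1 ≡ 667 (mod 883)
667^2 ≡ 667^2 = 444889 ≡ 740 (mod 883)
667^4 ≡ 740^2 = 547600 ≡ 140 (mod 883)
667^8 ≡ 140^2 = 19600 ≡ 174 (mod 883)
667^16 ≡ 174^2 = 30276 ≡ 254 (mod 883)
667^32 ≡ 254^2 = 64516 ≡ 57 (mod 883)
667^64 ≡ 57^2 = 3249 ≡ 600 (mod 883)
667^128 ≡ 600^2 = 360000 ≡ 619 (mod 883)
667^199 = 667^128 * 667^64 * 667^4 * 667^2 * 667^1 ≡ 619 * 600 * 140 * 740 * 667 (mod 883).
Accumulate the product:
619 * 600 = 371400 ≡ 540
540 * 140 = 75600 ≡ 545
545 * 740 = 403300 ≡ 652
652 * 667 = 434884 ≡ 448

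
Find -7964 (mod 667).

40

-7964 = -12*667 + 40, so -7964 ≡ 40 (mod 667).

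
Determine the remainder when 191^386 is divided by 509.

298

Compute successive squares:
386 in binary is 110000010, i.e. 386 = 256 + 128 + 2.
191^1 ≡ 191 (mod 509)
191^2 ≡ 191^2 = 36481 ≡ 342 (mod 509)
191^4 ≡ 342^2 = 116964 ≡ 403 (mod 509)
191^8 ≡ 403^2 = 162409 ≡ 38 (mod 509)
191^16 ≡ 38^2 = 1444 ≡ 426 (mod 509)
191^32 ≡ 426^2 = 181476 ≡ 272 (mod 509)
191^64 ≡ 272^2 = 73984 ≡ 179 (mod 509)
191^128 ≡ 179^2 = 32041 ≡ 483 (mod 509)
191^256 ≡ 483^2 = 233289 ≡ 167 (mod 509)
191^386 = 191^256 × 191^128 × 191^2 ≡ 167 × 483 × 342 (mod 509).
Accumulate the product:
167 × 483 = 80661 ≡ 239
239 × 342 = 81738 ≡ 298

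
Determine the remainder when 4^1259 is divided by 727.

Using repeated squaring:
1259 in binary is 10011101011, i.e. 1259 = 1024 + 128 + 64 + 32 + 8 + 2 + 1.
4^1 ≡ 4 (mod 727)
4^2 ≡ 4^2 = 16 (mod 727)
4^4 ≡ 16^2 = 256 (mod 727)
4^8 ≡ 256^2 = 65536 ≡ 106 (mod 727)
4^16 ≡ 106^2 = 11236 ≡ 331 (mod 727)
4^32 ≡ 331^2 = 109561 ≡ 511 (mod 727)
4^64 ≡ 511^2 = 261121 ≡ 128 (mod 727)
4^128 ≡ 128^2 = 16384 ≡ 390 (mod 727)
4^256 ≡ 390^2 = 152100 ≡ 157 (mod 727)
4^512 ≡ 157^2 = 24649 ≡ 658 (mod 727)
4^1024 ≡ 658^2 = 432964 ≡ 399 (mod 727)
4^1259 = 4^1024 × 4^128 × 4^64 × 4^32 × 4^8 × 4^2 × 4^1 ≡ 399 × 390 × 128 × 511 × 106 × 16 × 4 (mod 727).
Accumulate the product:
399 × 390 = 155610 ≡ 32
32 × 128 = 4096 ≡ 461
461 × 511 = 235571 ≡ 23
23 × 106 = 2438 ≡ 257
257 × 16 = 4112 ≡ 477
477 × 4 = 1908 ≡ 454

454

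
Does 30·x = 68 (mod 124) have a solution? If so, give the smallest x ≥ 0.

gcd(30, 124) = 2, and 2 | 68, so solutions exist.
Divide through by 2: 15·x mod 62 = 34.
15⁻¹ ≡ 29 (mod 62).
x ≡ 29·34 ≡ 56 (mod 62).
The smallest non-negative solution is x = 56.

56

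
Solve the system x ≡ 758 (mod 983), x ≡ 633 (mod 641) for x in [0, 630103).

983⁻¹ mod 641: 983*328 ≡ 1 (mod 641), so 983⁻¹ ≡ 328.
x = 758 + 983*((633 − 758)*328 mod 641) = 758 + 983*24 = 24350.

24350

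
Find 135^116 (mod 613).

199

Using repeated squaring:
116 in binary is 1110100, i.e. 116 = 64 + 32 + 16 + 4.
135^1 ≡ 135 (mod 613)
135^2 ≡ 135^2 = 18225 ≡ 448 (mod 613)
135^4 ≡ 448^2 = 200704 ≡ 253 (mod 613)
135^8 ≡ 253^2 = 64009 ≡ 257 (mod 613)
135^16 ≡ 257^2 = 66049 ≡ 458 (mod 613)
135^32 ≡ 458^2 = 209764 ≡ 118 (mod 613)
135^64 ≡ 118^2 = 13924 ≡ 438 (mod 613)
135^116 = 135^64 · 135^32 · 135^16 · 135^4 ≡ 438 · 118 · 458 · 253 (mod 613).
Accumulate the product:
438 · 118 = 51684 ≡ 192
192 · 458 = 87936 ≡ 277
277 · 253 = 70081 ≡ 199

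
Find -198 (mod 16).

10

-198 = -13×16 + 10, so -198 ≡ 10 (mod 16).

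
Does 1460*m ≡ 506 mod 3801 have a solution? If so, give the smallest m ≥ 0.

gcd(1460, 3801) = 1, so a unique solution mod 3801 exists.
1460⁻¹ ≡ 1976 (mod 3801).
m ≡ 1976*506 ≡ 193 (mod 3801).

193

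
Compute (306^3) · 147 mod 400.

152

(306)^3 ≡ 216 (mod 400)
216 · 147 = 31752 ≡ 152 (mod 400)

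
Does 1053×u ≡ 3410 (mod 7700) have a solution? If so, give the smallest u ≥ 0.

gcd(1053, 7700) = 1, so a unique solution mod 7700 exists.
1053⁻¹ ≡ 117 (mod 7700).
u ≡ 117×3410 ≡ 6270 (mod 7700).

6270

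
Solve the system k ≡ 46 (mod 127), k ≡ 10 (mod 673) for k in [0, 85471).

14143

127⁻¹ mod 673: 127·53 ≡ 1 (mod 673), so 127⁻¹ ≡ 53.
k = 46 + 127·((10 − 46)·53 mod 673) = 46 + 127·111 = 14143.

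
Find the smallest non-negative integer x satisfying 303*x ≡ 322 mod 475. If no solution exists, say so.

gcd(303, 475) = 1, so a unique solution mod 475 exists.
303⁻¹ ≡ 417 (mod 475).
x ≡ 417*322 ≡ 324 (mod 475).

324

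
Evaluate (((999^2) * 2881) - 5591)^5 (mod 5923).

2188

(999)^2 ≡ 2937 (mod 5923)
2937 * 2881 = 8461497 ≡ 3453 (mod 5923)
3453 - 5591 = -2138 ≡ 3785 (mod 5923)
(3785)^5 ≡ 2188 (mod 5923)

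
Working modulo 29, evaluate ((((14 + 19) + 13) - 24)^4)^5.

25

14 + 19 = 33 ≡ 4 (mod 29)
4 + 13 = 17
17 - 24 = -7 ≡ 22 (mod 29)
(22)^4 ≡ 23 (mod 29)
(23)^5 ≡ 25 (mod 29)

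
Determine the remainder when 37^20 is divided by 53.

49

20 in binary is 10100, i.e. 20 = 16 + 4.
37^1 ≡ 37 (mod 53)
37^2 ≡ 37^2 = 1369 ≡ 44 (mod 53)
37^4 ≡ 44^2 = 1936 ≡ 28 (mod 53)
37^8 ≡ 28^2 = 784 ≡ 42 (mod 53)
37^16 ≡ 42^2 = 1764 ≡ 15 (mod 53)
37^20 = 37^16 × 37^4 ≡ 15 × 28 (mod 53).
15 × 28 = 420 ≡ 49 (mod 53).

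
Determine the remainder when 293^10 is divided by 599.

256

Compute successive squares:
10 in binary is 1010, i.e. 10 = 8 + 2.
293^1 ≡ 293 (mod 599)
293^2 ≡ 293^2 = 85849 ≡ 192 (mod 599)
293^4 ≡ 192^2 = 36864 ≡ 325 (mod 599)
293^8 ≡ 325^2 = 105625 ≡ 201 (mod 599)
293^10 = 293^8 × 293^2 ≡ 201 × 192 (mod 599).
201 × 192 = 38592 ≡ 256 (mod 599).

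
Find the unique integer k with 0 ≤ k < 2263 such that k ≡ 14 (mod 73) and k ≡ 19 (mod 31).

73⁻¹ mod 31: 73*17 ≡ 1 (mod 31), so 73⁻¹ ≡ 17.
k = 14 + 73*((19 − 14)*17 mod 31) = 14 + 73*23 = 1693.

1693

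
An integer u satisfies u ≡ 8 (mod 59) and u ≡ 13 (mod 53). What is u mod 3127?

2663

59⁻¹ mod 53: 59·9 ≡ 1 (mod 53), so 59⁻¹ ≡ 9.
u = 8 + 59·((13 − 8)·9 mod 53) = 8 + 59·45 = 2663.
Check: 2663 mod 59 = 8, 2663 mod 53 = 13. ✓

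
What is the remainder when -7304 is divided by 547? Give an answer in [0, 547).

-7304 = -14·547 + 354, so -7304 ≡ 354 (mod 547).

354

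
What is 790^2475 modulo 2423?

790^1 ≡ 790 (mod 2423)
790^2 ≡ 790^2 = 624100 ≡ 1389 (mod 2423)
790^4 ≡ 1389^2 = 1929321 ≡ 613 (mod 2423)
790^8 ≡ 613^2 = 375769 ≡ 204 (mod 2423)
790^16 ≡ 204^2 = 41616 ≡ 425 (mod 2423)
790^32 ≡ 425^2 = 180625 ≡ 1323 (mod 2423)
790^64 ≡ 1323^2 = 1750329 ≡ 923 (mod 2423)
790^128 ≡ 923^2 = 851929 ≡ 1456 (mod 2423)
790^256 ≡ 1456^2 = 2119936 ≡ 2234 (mod 2423)
790^512 ≡ 2234^2 = 4990756 ≡ 1799 (mod 2423)
790^1024 ≡ 1799^2 = 3236401 ≡ 1696 (mod 2423)
790^2048 ≡ 1696^2 = 2876416 ≡ 315 (mod 2423)
790^2475 = 790^2048 × 790^256 × 790^128 × 790^32 × 790^8 × 790^2 × 790^1 ≡ 315 × 2234 × 1456 × 1323 × 204 × 1389 × 790 (mod 2423).
Accumulate the product:
315 × 2234 = 703710 ≡ 1040
1040 × 1456 = 1514240 ≡ 2288
2288 × 1323 = 3027024 ≡ 697
697 × 204 = 142188 ≡ 1654
1654 × 1389 = 2297406 ≡ 402
402 × 790 = 317580 ≡ 167

167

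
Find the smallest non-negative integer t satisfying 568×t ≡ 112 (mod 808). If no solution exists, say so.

gcd(568, 808) = 8, and 8 | 112, so solutions exist.
Divide through by 8: 71×t = 14 (mod 101).
71⁻¹ ≡ 37 (mod 101).
t ≡ 37×14 ≡ 13 (mod 101).
The smallest non-negative solution is t = 13.

13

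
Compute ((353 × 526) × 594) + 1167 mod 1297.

353 × 526 = 185678 ≡ 207 (mod 1297)
207 × 594 = 122958 ≡ 1040 (mod 1297)
1040 + 1167 = 2207 ≡ 910 (mod 1297)

910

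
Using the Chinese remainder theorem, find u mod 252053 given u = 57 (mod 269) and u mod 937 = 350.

269⁻¹ mod 937: 269·209 ≡ 1 (mod 937), so 269⁻¹ ≡ 209.
u = 57 + 269·((350 − 57)·209 mod 937) = 57 + 269·332 = 89365.
Check: 89365 mod 269 = 57, 89365 mod 937 = 350. ✓

89365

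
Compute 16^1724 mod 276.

196

Compute successive squares:
1724 in binary is 11010111100, i.e. 1724 = 1024 + 512 + 128 + 32 + 16 + 8 + 4.
16^1 ≡ 16 (mod 276)
16^2 ≡ 16^2 = 256 (mod 276)
16^4 ≡ 256^2 = 65536 ≡ 124 (mod 276)
16^8 ≡ 124^2 = 15376 ≡ 196 (mod 276)
16^16 ≡ 196^2 = 38416 ≡ 52 (mod 276)
16^32 ≡ 52^2 = 2704 ≡ 220 (mod 276)
16^64 ≡ 220^2 = 48400 ≡ 100 (mod 276)
16^128 ≡ 100^2 = 10000 ≡ 64 (mod 276)
16^256 ≡ 64^2 = 4096 ≡ 232 (mod 276)
16^512 ≡ 232^2 = 53824 ≡ 4 (mod 276)
16^1024 ≡ 4^2 = 16 (mod 276)
16^1724 = 16^1024 × 16^512 × 16^128 × 16^32 × 16^16 × 16^8 × 16^4 ≡ 16 × 4 × 64 × 220 × 52 × 196 × 124 (mod 276).
Accumulate the product:
16 × 4 = 64
64 × 64 = 4096 ≡ 232
232 × 220 = 51040 ≡ 256
256 × 52 = 13312 ≡ 64
64 × 196 = 12544 ≡ 124
124 × 124 = 15376 ≡ 196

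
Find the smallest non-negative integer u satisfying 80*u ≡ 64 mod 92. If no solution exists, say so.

gcd(80, 92) = 4, and 4 | 64, so solutions exist.
Divide through by 4: 20*u = 16 (mod 23).
20⁻¹ ≡ 15 (mod 23).
u ≡ 15*16 ≡ 10 (mod 23).
The smallest non-negative solution is u = 10.

10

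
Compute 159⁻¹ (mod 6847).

By the extended Euclidean algorithm:
6847 = 43*159 + 10
159 = 15*10 + 9
10 = 1*9 + 1
9 = 9*1 + 0
gcd(159, 6847) = 1, so the inverse exists.
Back-substitute for 1:
1 = 1*10 − 1*9
  = −1*159 + 16*10
  = 16*6847 − 689*159
So 159⁻¹ ≡ −689 ≡ 6158 (mod 6847).

6158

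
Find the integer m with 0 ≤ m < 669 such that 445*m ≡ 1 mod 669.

Run the extended Euclidean algorithm:
669 = 1×445 + 224
445 = 1×224 + 221
224 = 1×221 + 3
221 = 73×3 + 2
3 = 1×2 + 1
2 = 2×1 + 0
gcd(445, 669) = 1, so the inverse exists.
Bézout: 1 = 149×669 − 224×445.
So 445⁻¹ ≡ −224 ≡ 445 (mod 669).

445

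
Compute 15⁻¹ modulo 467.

218

467 = 31·15 + 2
15 = 7·2 + 1
2 = 2·1 + 0
gcd(15, 467) = 1, so the inverse exists.
Bézout: 1 = −7·467 + 218·15.
So 15⁻¹ ≡ 218 (mod 467).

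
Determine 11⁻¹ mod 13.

6

13 = 1×11 + 2
11 = 5×2 + 1
2 = 2×1 + 0
gcd(11, 13) = 1, so the inverse exists.
Bézout: 1 = −5×13 + 6×11.
So 11⁻¹ ≡ 6 (mod 13).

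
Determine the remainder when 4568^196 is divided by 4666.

196 in binary is 11000100, i.e. 196 = 128 + 64 + 4.
4568^1 ≡ 4568 (mod 4666)
4568^2 ≡ 4568^2 = 20866624 ≡ 272 (mod 4666)
4568^4 ≡ 272^2 = 73984 ≡ 3994 (mod 4666)
4568^8 ≡ 3994^2 = 15952036 ≡ 3648 (mod 4666)
4568^16 ≡ 3648^2 = 13307904 ≡ 472 (mod 4666)
4568^32 ≡ 472^2 = 222784 ≡ 3482 (mod 4666)
4568^64 ≡ 3482^2 = 12124324 ≡ 2056 (mod 4666)
4568^128 ≡ 2056^2 = 4227136 ≡ 4406 (mod 4666)
4568^196 = 4568^128 × 4568^64 × 4568^4 ≡ 4406 × 2056 × 3994 (mod 4666).
Accumulate the product:
4406 × 2056 = 9058736 ≡ 2030
2030 × 3994 = 8107820 ≡ 2978

2978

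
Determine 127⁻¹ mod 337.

69

337 = 2*127 + 83
127 = 1*83 + 44
83 = 1*44 + 39
44 = 1*39 + 5
39 = 7*5 + 4
5 = 1*4 + 1
4 = 4*1 + 0
gcd(127, 337) = 1, so the inverse exists.
Back-substitute for 1:
1 = 1*5 − 1*4
  = −1*39 + 8*5
  = 8*44 − 9*39
  = −9*83 + 17*44
  = 17*127 − 26*83
  = −26*337 + 69*127
So 127⁻¹ ≡ 69 (mod 337).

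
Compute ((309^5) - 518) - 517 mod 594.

(309)^5 ≡ 243 (mod 594)
243 - 518 = -275 ≡ 319 (mod 594)
319 - 517 = -198 ≡ 396 (mod 594)

396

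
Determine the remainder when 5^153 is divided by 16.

153 in binary is 10011001, i.e. 153 = 128 + 16 + 8 + 1.
5^1 ≡ 5 (mod 16)
5^2 ≡ 5^2 = 25 ≡ 9 (mod 16)
5^4 ≡ 9^2 = 81 ≡ 1 (mod 16)
5^8 ≡ 1^2 = 1 (mod 16)
5^16 ≡ 1^2 = 1 (mod 16)
5^32 ≡ 1^2 = 1 (mod 16)
5^64 ≡ 1^2 = 1 (mod 16)
5^128 ≡ 1^2 = 1 (mod 16)
5^153 = 5^128 × 5^16 × 5^8 × 5^1 ≡ 1 × 1 × 1 × 5 (mod 16).
Accumulate the product:
1 × 1 = 1
1 × 1 = 1
1 × 5 = 5

5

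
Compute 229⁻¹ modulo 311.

311 = 1·229 + 82
229 = 2·82 + 65
82 = 1·65 + 17
65 = 3·17 + 14
17 = 1·14 + 3
14 = 4·3 + 2
3 = 1·2 + 1
2 = 2·1 + 0
gcd(229, 311) = 1, so the inverse exists.
Back-substitute for 1:
1 = 1·3 − 1·2
  = −1·14 + 5·3
  = 5·17 − 6·14
  = −6·65 + 23·17
  = 23·82 − 29·65
  = −29·229 + 81·82
  = 81·311 − 110·229
So 229⁻¹ ≡ −110 ≡ 201 (mod 311).

201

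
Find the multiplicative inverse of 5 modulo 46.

37

46 = 9·5 + 1
5 = 5·1 + 0
gcd(5, 46) = 1, so the inverse exists.
Back-substitute for 1:
1 = 1·46 − 9·5
So 5⁻¹ ≡ −9 ≡ 37 (mod 46).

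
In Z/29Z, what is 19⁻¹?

29 = 1·19 + 10
19 = 1·10 + 9
10 = 1·9 + 1
9 = 9·1 + 0
gcd(19, 29) = 1, so the inverse exists.
Bézout: 1 = 2·29 − 3·19.
So 19⁻¹ ≡ −3 ≡ 26 (mod 29).

26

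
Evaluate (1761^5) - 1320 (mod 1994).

(1761)^5 ≡ 959 (mod 1994)
959 - 1320 = -361 ≡ 1633 (mod 1994)

1633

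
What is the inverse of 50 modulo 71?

Apply the Euclidean algorithm and back-substitute:
71 = 1×50 + 21
50 = 2×21 + 8
21 = 2×8 + 5
8 = 1×5 + 3
5 = 1×3 + 2
3 = 1×2 + 1
2 = 2×1 + 0
gcd(50, 71) = 1, so the inverse exists.
Bézout: 1 = −19×71 + 27×50.
So 50⁻¹ ≡ 27 (mod 71).

27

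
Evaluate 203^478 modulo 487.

143

478 in binary is 111011110, i.e. 478 = 256 + 128 + 64 + 16 + 8 + 4 + 2.
203^1 ≡ 203 (mod 487)
203^2 ≡ 203^2 = 41209 ≡ 301 (mod 487)
203^4 ≡ 301^2 = 90601 ≡ 19 (mod 487)
203^8 ≡ 19^2 = 361 (mod 487)
203^16 ≡ 361^2 = 130321 ≡ 292 (mod 487)
203^32 ≡ 292^2 = 85264 ≡ 39 (mod 487)
203^64 ≡ 39^2 = 1521 ≡ 60 (mod 487)
203^128 ≡ 60^2 = 3600 ≡ 191 (mod 487)
203^256 ≡ 191^2 = 36481 ≡ 443 (mod 487)
203^478 = 203^256 × 203^128 × 203^64 × 203^16 × 203^8 × 203^4 × 203^2 ≡ 443 × 191 × 60 × 292 × 361 × 19 × 301 (mod 487).
Accumulate the product:
443 × 191 = 84613 ≡ 362
362 × 60 = 21720 ≡ 292
292 × 292 = 85264 ≡ 39
39 × 361 = 14079 ≡ 443
443 × 19 = 8417 ≡ 138
138 × 301 = 41538 ≡ 143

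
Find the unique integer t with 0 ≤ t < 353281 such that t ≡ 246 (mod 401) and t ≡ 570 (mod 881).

401⁻¹ mod 881: 401·736 ≡ 1 (mod 881), so 401⁻¹ ≡ 736.
t = 246 + 401·((570 − 246)·736 mod 881) = 246 + 401·594 = 238440.

238440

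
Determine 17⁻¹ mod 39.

By the extended Euclidean algorithm:
39 = 2*17 + 5
17 = 3*5 + 2
5 = 2*2 + 1
2 = 2*1 + 0
gcd(17, 39) = 1, so the inverse exists.
Back-substitute for 1:
1 = 1*5 − 2*2
  = −2*17 + 7*5
  = 7*39 − 16*17
So 17⁻¹ ≡ −16 ≡ 23 (mod 39).

23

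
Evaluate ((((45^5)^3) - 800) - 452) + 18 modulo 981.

620

(45)^5 ≡ 63 (mod 981)
(63)^3 ≡ 873 (mod 981)
873 - 800 = 73
73 - 452 = -379 ≡ 602 (mod 981)
602 + 18 = 620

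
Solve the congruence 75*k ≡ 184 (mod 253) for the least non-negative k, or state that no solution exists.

161

gcd(75, 253) = 1, so a unique solution mod 253 exists.
75⁻¹ ≡ 27 (mod 253).
k ≡ 27*184 ≡ 161 (mod 253).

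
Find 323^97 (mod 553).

218

97 in binary is 1100001, i.e. 97 = 64 + 32 + 1.
323^1 ≡ 323 (mod 553)
323^2 ≡ 323^2 = 104329 ≡ 365 (mod 553)
323^4 ≡ 365^2 = 133225 ≡ 505 (mod 553)
323^8 ≡ 505^2 = 255025 ≡ 92 (mod 553)
323^16 ≡ 92^2 = 8464 ≡ 169 (mod 553)
323^32 ≡ 169^2 = 28561 ≡ 358 (mod 553)
323^64 ≡ 358^2 = 128164 ≡ 421 (mod 553)
323^97 = 323^64 * 323^32 * 323^1 ≡ 421 * 358 * 323 (mod 553).
Accumulate the product:
421 * 358 = 150718 ≡ 302
302 * 323 = 97546 ≡ 218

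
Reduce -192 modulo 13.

3

-192 = -15*13 + 3, so -192 ≡ 3 (mod 13).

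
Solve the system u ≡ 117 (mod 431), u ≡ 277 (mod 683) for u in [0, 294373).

275526

431⁻¹ mod 683: 431·290 ≡ 1 (mod 683), so 431⁻¹ ≡ 290.
u = 117 + 431·((277 − 117)·290 mod 683) = 117 + 431·639 = 275526.
Check: 275526 mod 431 = 117, 275526 mod 683 = 277. ✓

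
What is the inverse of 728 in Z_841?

387

Apply the Euclidean algorithm and back-substitute:
841 = 1×728 + 113
728 = 6×113 + 50
113 = 2×50 + 13
50 = 3×13 + 11
13 = 1×11 + 2
11 = 5×2 + 1
2 = 2×1 + 0
gcd(728, 841) = 1, so the inverse exists.
Back-substitute for 1:
1 = 1×11 − 5×2
  = −5×13 + 6×11
  = 6×50 − 23×13
  = −23×113 + 52×50
  = 52×728 − 335×113
  = −335×841 + 387×728
So 728⁻¹ ≡ 387 (mod 841).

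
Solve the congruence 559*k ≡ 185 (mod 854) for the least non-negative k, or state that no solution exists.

781

gcd(559, 854) = 1, so a unique solution mod 854 exists.
559⁻¹ ≡ 55 (mod 854).
k ≡ 55*185 ≡ 781 (mod 854).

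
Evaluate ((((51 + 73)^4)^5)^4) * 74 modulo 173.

18

51 + 73 = 124
(124)^4 ≡ 95 (mod 173)
(95)^5 ≡ 142 (mod 173)
(142)^4 ≡ 47 (mod 173)
47 * 74 = 3478 ≡ 18 (mod 173)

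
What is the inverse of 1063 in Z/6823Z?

By the extended Euclidean algorithm:
6823 = 6*1063 + 445
1063 = 2*445 + 173
445 = 2*173 + 99
173 = 1*99 + 74
99 = 1*74 + 25
74 = 2*25 + 24
25 = 1*24 + 1
24 = 24*1 + 0
gcd(1063, 6823) = 1, so the inverse exists.
Back-substitute for 1:
1 = 1*25 − 1*24
  = −1*74 + 3*25
  = 3*99 − 4*74
  = −4*173 + 7*99
  = 7*445 − 18*173
  = −18*1063 + 43*445
  = 43*6823 − 276*1063
So 1063⁻¹ ≡ −276 ≡ 6547 (mod 6823).

6547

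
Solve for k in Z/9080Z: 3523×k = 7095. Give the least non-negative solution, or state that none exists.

8765

gcd(3523, 9080) = 1, so a unique solution mod 9080 exists.
3523⁻¹ ≡ 8147 (mod 9080).
k ≡ 8147×7095 ≡ 8765 (mod 9080).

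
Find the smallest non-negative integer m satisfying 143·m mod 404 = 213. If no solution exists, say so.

171

gcd(143, 404) = 1, so a unique solution mod 404 exists.
143⁻¹ ≡ 291 (mod 404).
m ≡ 291·213 ≡ 171 (mod 404).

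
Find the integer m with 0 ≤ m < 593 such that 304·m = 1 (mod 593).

By the extended Euclidean algorithm:
593 = 1*304 + 289
304 = 1*289 + 15
289 = 19*15 + 4
15 = 3*4 + 3
4 = 1*3 + 1
3 = 3*1 + 0
gcd(304, 593) = 1, so the inverse exists.
Bézout: 1 = 81*593 − 158*304.
So 304⁻¹ ≡ −158 ≡ 435 (mod 593).

435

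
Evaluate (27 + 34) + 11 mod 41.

27 + 34 = 61 ≡ 20 (mod 41)
20 + 11 = 31

31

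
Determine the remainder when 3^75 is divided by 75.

57

3^1 ≡ 3 (mod 75)
3^2 ≡ 3^2 = 9 (mod 75)
3^4 ≡ 9^2 = 81 ≡ 6 (mod 75)
3^8 ≡ 6^2 = 36 (mod 75)
3^16 ≡ 36^2 = 1296 ≡ 21 (mod 75)
3^32 ≡ 21^2 = 441 ≡ 66 (mod 75)
3^64 ≡ 66^2 = 4356 ≡ 6 (mod 75)
3^75 = 3^64 · 3^8 · 3^2 · 3^1 ≡ 6 · 36 · 9 · 3 (mod 75).
Accumulate the product:
6 · 36 = 216 ≡ 66
66 · 9 = 594 ≡ 69
69 · 3 = 207 ≡ 57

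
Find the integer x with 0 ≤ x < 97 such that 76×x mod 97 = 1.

60

Apply the Euclidean algorithm and back-substitute:
97 = 1*76 + 21
76 = 3*21 + 13
21 = 1*13 + 8
13 = 1*8 + 5
8 = 1*5 + 3
5 = 1*3 + 2
3 = 1*2 + 1
2 = 2*1 + 0
gcd(76, 97) = 1, so the inverse exists.
Bézout: 1 = 29*97 − 37*76.
So 76⁻¹ ≡ −37 ≡ 60 (mod 97).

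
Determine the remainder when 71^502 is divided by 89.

Using repeated squaring:
71^1 ≡ 71 (mod 89)
71^2 ≡ 71^2 = 5041 ≡ 57 (mod 89)
71^4 ≡ 57^2 = 3249 ≡ 45 (mod 89)
71^8 ≡ 45^2 = 2025 ≡ 67 (mod 89)
71^16 ≡ 67^2 = 4489 ≡ 39 (mod 89)
71^32 ≡ 39^2 = 1521 ≡ 8 (mod 89)
71^64 ≡ 8^2 = 64 (mod 89)
71^128 ≡ 64^2 = 4096 ≡ 2 (mod 89)
71^256 ≡ 2^2 = 4 (mod 89)
71^502 = 71^256 · 71^128 · 71^64 · 71^32 · 71^16 · 71^4 · 71^2 ≡ 4 · 2 · 64 · 8 · 39 · 45 · 57 (mod 89).
Accumulate the product:
4 · 2 = 8
8 · 64 = 512 ≡ 67
67 · 8 = 536 ≡ 2
2 · 39 = 78
78 · 45 = 3510 ≡ 39
39 · 57 = 2223 ≡ 87

87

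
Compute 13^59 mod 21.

Compute successive squares:
59 in binary is 111011, i.e. 59 = 32 + 16 + 8 + 2 + 1.
13^1 ≡ 13 (mod 21)
13^2 ≡ 13^2 = 169 ≡ 1 (mod 21)
13^4 ≡ 1^2 = 1 (mod 21)
13^8 ≡ 1^2 = 1 (mod 21)
13^16 ≡ 1^2 = 1 (mod 21)
13^32 ≡ 1^2 = 1 (mod 21)
13^59 = 13^32 · 13^16 · 13^8 · 13^2 · 13^1 ≡ 1 · 1 · 1 · 1 · 13 (mod 21).
Accumulate the product:
1 · 1 = 1
1 · 1 = 1
1 · 1 = 1
1 · 13 = 13

13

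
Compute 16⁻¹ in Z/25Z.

11

By the extended Euclidean algorithm:
25 = 1×16 + 9
16 = 1×9 + 7
9 = 1×7 + 2
7 = 3×2 + 1
2 = 2×1 + 0
gcd(16, 25) = 1, so the inverse exists.
Bézout: 1 = −7×25 + 11×16.
So 16⁻¹ ≡ 11 (mod 25).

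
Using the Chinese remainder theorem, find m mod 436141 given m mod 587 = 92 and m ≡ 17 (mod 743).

587⁻¹ mod 743: 587*281 ≡ 1 (mod 743), so 587⁻¹ ≡ 281.
m = 92 + 587*((17 − 92)*281 mod 743) = 92 + 587*472 = 277156.

277156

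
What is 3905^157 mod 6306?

Using repeated squaring:
157 in binary is 10011101, i.e. 157 = 128 + 16 + 8 + 4 + 1.
3905^1 ≡ 3905 (mod 6306)
3905^2 ≡ 3905^2 = 15249025 ≡ 1117 (mod 6306)
3905^4 ≡ 1117^2 = 1247689 ≡ 5407 (mod 6306)
3905^8 ≡ 5407^2 = 29235649 ≡ 1033 (mod 6306)
3905^16 ≡ 1033^2 = 1067089 ≡ 1375 (mod 6306)
3905^32 ≡ 1375^2 = 1890625 ≡ 5131 (mod 6306)
3905^64 ≡ 5131^2 = 26327161 ≡ 5917 (mod 6306)
3905^128 ≡ 5917^2 = 35010889 ≡ 6283 (mod 6306)
3905^157 = 3905^128 · 3905^16 · 3905^8 · 3905^4 · 3905^1 ≡ 6283 · 1375 · 1033 · 5407 · 3905 (mod 6306).
Accumulate the product:
6283 · 1375 = 8639125 ≡ 6211
6211 · 1033 = 6415963 ≡ 2761
2761 · 5407 = 14928727 ≡ 2425
2425 · 3905 = 9469625 ≡ 4319

4319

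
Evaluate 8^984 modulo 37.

1

984 in binary is 1111011000, i.e. 984 = 512 + 256 + 128 + 64 + 16 + 8.
8^1 ≡ 8 (mod 37)
8^2 ≡ 8^2 = 64 ≡ 27 (mod 37)
8^4 ≡ 27^2 = 729 ≡ 26 (mod 37)
8^8 ≡ 26^2 = 676 ≡ 10 (mod 37)
8^16 ≡ 10^2 = 100 ≡ 26 (mod 37)
8^32 ≡ 26^2 = 676 ≡ 10 (mod 37)
8^64 ≡ 10^2 = 100 ≡ 26 (mod 37)
8^128 ≡ 26^2 = 676 ≡ 10 (mod 37)
8^256 ≡ 10^2 = 100 ≡ 26 (mod 37)
8^512 ≡ 26^2 = 676 ≡ 10 (mod 37)
8^984 = 8^512 * 8^256 * 8^128 * 8^64 * 8^16 * 8^8 ≡ 10 * 26 * 10 * 26 * 26 * 10 (mod 37).
Accumulate the product:
10 * 26 = 260 ≡ 1
1 * 10 = 10
10 * 26 = 260 ≡ 1
1 * 26 = 26
26 * 10 = 260 ≡ 1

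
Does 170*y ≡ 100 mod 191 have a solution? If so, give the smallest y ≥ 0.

68

gcd(170, 191) = 1, so a unique solution mod 191 exists.
170⁻¹ ≡ 100 (mod 191).
y ≡ 100*100 ≡ 68 (mod 191).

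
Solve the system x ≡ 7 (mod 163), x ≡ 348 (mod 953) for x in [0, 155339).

163⁻¹ mod 953: 163·877 ≡ 1 (mod 953), so 163⁻¹ ≡ 877.
x = 7 + 163·((348 − 7)·877 mod 953) = 7 + 163·768 = 125191.
Check: 125191 mod 163 = 7, 125191 mod 953 = 348. ✓

125191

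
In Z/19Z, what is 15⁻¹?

14

19 = 1*15 + 4
15 = 3*4 + 3
4 = 1*3 + 1
3 = 3*1 + 0
gcd(15, 19) = 1, so the inverse exists.
Back-substitute for 1:
1 = 1*4 − 1*3
  = −1*15 + 4*4
  = 4*19 − 5*15
So 15⁻¹ ≡ −5 ≡ 14 (mod 19).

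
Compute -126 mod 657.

531

-126 = -1×657 + 531, so -126 ≡ 531 (mod 657).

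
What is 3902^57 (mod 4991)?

Using repeated squaring:
57 in binary is 111001, i.e. 57 = 32 + 16 + 8 + 1.
3902^1 ≡ 3902 (mod 4991)
3902^2 ≡ 3902^2 = 15225604 ≡ 3054 (mod 4991)
3902^4 ≡ 3054^2 = 9326916 ≡ 3728 (mod 4991)
3902^8 ≡ 3728^2 = 13897984 ≡ 3040 (mod 4991)
3902^16 ≡ 3040^2 = 9241600 ≡ 3259 (mod 4991)
3902^32 ≡ 3259^2 = 10621081 ≡ 233 (mod 4991)
3902^57 = 3902^32 × 3902^16 × 3902^8 × 3902^1 ≡ 233 × 3259 × 3040 × 3902 (mod 4991).
Accumulate the product:
233 × 3259 = 759347 ≡ 715
715 × 3040 = 2173600 ≡ 2515
2515 × 3902 = 9813530 ≡ 1224

1224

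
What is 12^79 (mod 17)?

10

Compute successive squares:
79 in binary is 1001111, i.e. 79 = 64 + 8 + 4 + 2 + 1.
12^1 ≡ 12 (mod 17)
12^2 ≡ 12^2 = 144 ≡ 8 (mod 17)
12^4 ≡ 8^2 = 64 ≡ 13 (mod 17)
12^8 ≡ 13^2 = 169 ≡ 16 (mod 17)
12^16 ≡ 16^2 = 256 ≡ 1 (mod 17)
12^32 ≡ 1^2 = 1 (mod 17)
12^64 ≡ 1^2 = 1 (mod 17)
12^79 = 12^64 · 12^8 · 12^4 · 12^2 · 12^1 ≡ 1 · 16 · 13 · 8 · 12 (mod 17).
Accumulate the product:
1 · 16 = 16
16 · 13 = 208 ≡ 4
4 · 8 = 32 ≡ 15
15 · 12 = 180 ≡ 10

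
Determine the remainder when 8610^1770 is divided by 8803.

By square-and-multiply:
1770 in binary is 11011101010, i.e. 1770 = 1024 + 512 + 128 + 64 + 32 + 8 + 2.
8610^1 ≡ 8610 (mod 8803)
8610^2 ≡ 8610^2 = 74132100 ≡ 2037 (mod 8803)
8610^4 ≡ 2037^2 = 4149369 ≡ 3156 (mod 8803)
8610^8 ≡ 3156^2 = 9960336 ≡ 4143 (mod 8803)
8610^16 ≡ 4143^2 = 17164449 ≡ 7402 (mod 8803)
8610^32 ≡ 7402^2 = 54789604 ≡ 8535 (mod 8803)
8610^64 ≡ 8535^2 = 72846225 ≡ 1400 (mod 8803)
8610^128 ≡ 1400^2 = 1960000 ≡ 5734 (mod 8803)
8610^256 ≡ 5734^2 = 32878756 ≡ 8354 (mod 8803)
8610^512 ≡ 8354^2 = 69789316 ≡ 7935 (mod 8803)
8610^1024 ≡ 7935^2 = 62964225 ≡ 5169 (mod 8803)
8610^1770 = 8610^1024 × 8610^512 × 8610^128 × 8610^64 × 8610^32 × 8610^8 × 8610^2 ≡ 5169 × 7935 × 5734 × 1400 × 8535 × 4143 × 2037 (mod 8803).
Accumulate the product:
5169 × 7935 = 41016015 ≡ 2838
2838 × 5734 = 16273092 ≡ 5148
5148 × 1400 = 7207200 ≡ 6346
6346 × 8535 = 54163110 ≡ 7054
7054 × 4143 = 29224722 ≡ 7565
7565 × 2037 = 15409905 ≡ 4655

4655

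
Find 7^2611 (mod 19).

Compute successive squares:
2611 in binary is 101000110011, i.e. 2611 = 2048 + 512 + 32 + 16 + 2 + 1.
7^1 ≡ 7 (mod 19)
7^2 ≡ 7^2 = 49 ≡ 11 (mod 19)
7^4 ≡ 11^2 = 121 ≡ 7 (mod 19)
7^8 ≡ 7^2 = 49 ≡ 11 (mod 19)
7^16 ≡ 11^2 = 121 ≡ 7 (mod 19)
7^32 ≡ 7^2 = 49 ≡ 11 (mod 19)
7^64 ≡ 11^2 = 121 ≡ 7 (mod 19)
7^128 ≡ 7^2 = 49 ≡ 11 (mod 19)
7^256 ≡ 11^2 = 121 ≡ 7 (mod 19)
7^512 ≡ 7^2 = 49 ≡ 11 (mod 19)
7^1024 ≡ 11^2 = 121 ≡ 7 (mod 19)
7^2048 ≡ 7^2 = 49 ≡ 11 (mod 19)
7^2611 = 7^2048 * 7^512 * 7^32 * 7^16 * 7^2 * 7^1 ≡ 11 * 11 * 11 * 7 * 11 * 7 (mod 19).
Accumulate the product:
11 * 11 = 121 ≡ 7
7 * 11 = 77 ≡ 1
1 * 7 = 7
7 * 11 = 77 ≡ 1
1 * 7 = 7

7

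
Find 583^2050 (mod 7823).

5418

By square-and-multiply:
2050 in binary is 100000000010, i.e. 2050 = 2048 + 2.
583^1 ≡ 583 (mod 7823)
583^2 ≡ 583^2 = 339889 ≡ 3500 (mod 7823)
583^4 ≡ 3500^2 = 12250000 ≡ 7005 (mod 7823)
583^8 ≡ 7005^2 = 49070025 ≡ 4169 (mod 7823)
583^16 ≡ 4169^2 = 17380561 ≡ 5678 (mod 7823)
583^32 ≡ 5678^2 = 32239684 ≡ 1101 (mod 7823)
583^64 ≡ 1101^2 = 1212201 ≡ 7459 (mod 7823)
583^128 ≡ 7459^2 = 55636681 ≡ 7328 (mod 7823)
583^256 ≡ 7328^2 = 53699584 ≡ 2512 (mod 7823)
583^512 ≡ 2512^2 = 6310144 ≡ 4806 (mod 7823)
583^1024 ≡ 4806^2 = 23097636 ≡ 4140 (mod 7823)
583^2048 ≡ 4140^2 = 17139600 ≡ 7230 (mod 7823)
583^2050 = 583^2048 × 583^2 ≡ 7230 × 3500 (mod 7823).
7230 × 3500 = 25305000 ≡ 5418 (mod 7823).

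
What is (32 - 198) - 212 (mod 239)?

100

32 - 198 = -166 ≡ 73 (mod 239)
73 - 212 = -139 ≡ 100 (mod 239)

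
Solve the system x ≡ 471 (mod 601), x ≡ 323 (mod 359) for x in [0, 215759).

74995

601⁻¹ mod 359: 601*135 ≡ 1 (mod 359), so 601⁻¹ ≡ 135.
x = 471 + 601*((323 − 471)*135 mod 359) = 471 + 601*124 = 74995.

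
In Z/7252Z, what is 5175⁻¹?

Apply the Euclidean algorithm and back-substitute:
7252 = 1*5175 + 2077
5175 = 2*2077 + 1021
2077 = 2*1021 + 35
1021 = 29*35 + 6
35 = 5*6 + 5
6 = 1*5 + 1
5 = 5*1 + 0
gcd(5175, 7252) = 1, so the inverse exists.
Back-substitute for 1:
1 = 1*6 − 1*5
  = −1*35 + 6*6
  = 6*1021 − 175*35
  = −175*2077 + 356*1021
  = 356*5175 − 887*2077
  = −887*7252 + 1243*5175
So 5175⁻¹ ≡ 1243 (mod 7252).

1243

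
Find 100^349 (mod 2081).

980

Using repeated squaring:
349 in binary is 101011101, i.e. 349 = 256 + 64 + 16 + 8 + 4 + 1.
100^1 ≡ 100 (mod 2081)
100^2 ≡ 100^2 = 10000 ≡ 1676 (mod 2081)
100^4 ≡ 1676^2 = 2808976 ≡ 1707 (mod 2081)
100^8 ≡ 1707^2 = 2913849 ≡ 449 (mod 2081)
100^16 ≡ 449^2 = 201601 ≡ 1825 (mod 2081)
100^32 ≡ 1825^2 = 3330625 ≡ 1025 (mod 2081)
100^64 ≡ 1025^2 = 1050625 ≡ 1801 (mod 2081)
100^128 ≡ 1801^2 = 3243601 ≡ 1403 (mod 2081)
100^256 ≡ 1403^2 = 1968409 ≡ 1864 (mod 2081)
100^349 = 100^256 × 100^64 × 100^16 × 100^8 × 100^4 × 100^1 ≡ 1864 × 1801 × 1825 × 449 × 1707 × 100 (mod 2081).
Accumulate the product:
1864 × 1801 = 3357064 ≡ 411
411 × 1825 = 750075 ≡ 915
915 × 449 = 410835 ≡ 878
878 × 1707 = 1498746 ≡ 426
426 × 100 = 42600 ≡ 980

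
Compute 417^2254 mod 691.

253

2254 in binary is 100011001110, i.e. 2254 = 2048 + 128 + 64 + 8 + 4 + 2.
417^1 ≡ 417 (mod 691)
417^2 ≡ 417^2 = 173889 ≡ 448 (mod 691)
417^4 ≡ 448^2 = 200704 ≡ 314 (mod 691)
417^8 ≡ 314^2 = 98596 ≡ 474 (mod 691)
417^16 ≡ 474^2 = 224676 ≡ 101 (mod 691)
417^32 ≡ 101^2 = 10201 ≡ 527 (mod 691)
417^64 ≡ 527^2 = 277729 ≡ 638 (mod 691)
417^128 ≡ 638^2 = 407044 ≡ 45 (mod 691)
417^256 ≡ 45^2 = 2025 ≡ 643 (mod 691)
417^512 ≡ 643^2 = 413449 ≡ 231 (mod 691)
417^1024 ≡ 231^2 = 53361 ≡ 154 (mod 691)
417^2048 ≡ 154^2 = 23716 ≡ 222 (mod 691)
417^2254 = 417^2048 * 417^128 * 417^64 * 417^8 * 417^4 * 417^2 ≡ 222 * 45 * 638 * 474 * 314 * 448 (mod 691).
Accumulate the product:
222 * 45 = 9990 ≡ 316
316 * 638 = 201608 ≡ 527
527 * 474 = 249798 ≡ 347
347 * 314 = 108958 ≡ 471
471 * 448 = 211008 ≡ 253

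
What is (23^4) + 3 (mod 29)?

(23)^4 ≡ 20 (mod 29)
20 + 3 = 23

23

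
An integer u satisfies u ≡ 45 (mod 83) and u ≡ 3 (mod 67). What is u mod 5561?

4693

83⁻¹ mod 67: 83·21 ≡ 1 (mod 67), so 83⁻¹ ≡ 21.
u = 45 + 83·((3 − 45)·21 mod 67) = 45 + 83·56 = 4693.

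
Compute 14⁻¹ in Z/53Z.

53 = 3·14 + 11
14 = 1·11 + 3
11 = 3·3 + 2
3 = 1·2 + 1
2 = 2·1 + 0
gcd(14, 53) = 1, so the inverse exists.
Bézout: 1 = −5·53 + 19·14.
So 14⁻¹ ≡ 19 (mod 53).

19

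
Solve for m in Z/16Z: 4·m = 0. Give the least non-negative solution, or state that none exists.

0

gcd(4, 16) = 4, and 4 | 0, so solutions exist.
Divide through by 4: 1·m ≡ 0 (mod 4).
1⁻¹ ≡ 1 (mod 4).
m ≡ 1·0 ≡ 0 (mod 4).
The smallest non-negative solution is m = 0.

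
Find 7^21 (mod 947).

664

7^1 ≡ 7 (mod 947)
7^2 ≡ 7^2 = 49 (mod 947)
7^4 ≡ 49^2 = 2401 ≡ 507 (mod 947)
7^8 ≡ 507^2 = 257049 ≡ 412 (mod 947)
7^16 ≡ 412^2 = 169744 ≡ 231 (mod 947)
7^21 = 7^16 × 7^4 × 7^1 ≡ 231 × 507 × 7 (mod 947).
Accumulate the product:
231 × 507 = 117117 ≡ 636
636 × 7 = 4452 ≡ 664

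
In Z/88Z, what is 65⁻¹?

65

By the extended Euclidean algorithm:
88 = 1·65 + 23
65 = 2·23 + 19
23 = 1·19 + 4
19 = 4·4 + 3
4 = 1·3 + 1
3 = 3·1 + 0
gcd(65, 88) = 1, so the inverse exists.
Back-substitute for 1:
1 = 1·4 − 1·3
  = −1·19 + 5·4
  = 5·23 − 6·19
  = −6·65 + 17·23
  = 17·88 − 23·65
So 65⁻¹ ≡ −23 ≡ 65 (mod 88).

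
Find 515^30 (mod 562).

39

30 in binary is 11110, i.e. 30 = 16 + 8 + 4 + 2.
515^1 ≡ 515 (mod 562)
515^2 ≡ 515^2 = 265225 ≡ 523 (mod 562)
515^4 ≡ 523^2 = 273529 ≡ 397 (mod 562)
515^8 ≡ 397^2 = 157609 ≡ 249 (mod 562)
515^16 ≡ 249^2 = 62001 ≡ 181 (mod 562)
515^30 = 515^16 × 515^8 × 515^4 × 515^2 ≡ 181 × 249 × 397 × 523 (mod 562).
Accumulate the product:
181 × 249 = 45069 ≡ 109
109 × 397 = 43273 ≡ 561
561 × 523 = 293403 ≡ 39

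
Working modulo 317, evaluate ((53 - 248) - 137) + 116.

53 - 248 = -195 ≡ 122 (mod 317)
122 - 137 = -15 ≡ 302 (mod 317)
302 + 116 = 418 ≡ 101 (mod 317)

101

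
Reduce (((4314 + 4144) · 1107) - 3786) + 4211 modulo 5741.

5601

4314 + 4144 = 8458 ≡ 2717 (mod 5741)
2717 · 1107 = 3007719 ≡ 5176 (mod 5741)
5176 - 3786 = 1390
1390 + 4211 = 5601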